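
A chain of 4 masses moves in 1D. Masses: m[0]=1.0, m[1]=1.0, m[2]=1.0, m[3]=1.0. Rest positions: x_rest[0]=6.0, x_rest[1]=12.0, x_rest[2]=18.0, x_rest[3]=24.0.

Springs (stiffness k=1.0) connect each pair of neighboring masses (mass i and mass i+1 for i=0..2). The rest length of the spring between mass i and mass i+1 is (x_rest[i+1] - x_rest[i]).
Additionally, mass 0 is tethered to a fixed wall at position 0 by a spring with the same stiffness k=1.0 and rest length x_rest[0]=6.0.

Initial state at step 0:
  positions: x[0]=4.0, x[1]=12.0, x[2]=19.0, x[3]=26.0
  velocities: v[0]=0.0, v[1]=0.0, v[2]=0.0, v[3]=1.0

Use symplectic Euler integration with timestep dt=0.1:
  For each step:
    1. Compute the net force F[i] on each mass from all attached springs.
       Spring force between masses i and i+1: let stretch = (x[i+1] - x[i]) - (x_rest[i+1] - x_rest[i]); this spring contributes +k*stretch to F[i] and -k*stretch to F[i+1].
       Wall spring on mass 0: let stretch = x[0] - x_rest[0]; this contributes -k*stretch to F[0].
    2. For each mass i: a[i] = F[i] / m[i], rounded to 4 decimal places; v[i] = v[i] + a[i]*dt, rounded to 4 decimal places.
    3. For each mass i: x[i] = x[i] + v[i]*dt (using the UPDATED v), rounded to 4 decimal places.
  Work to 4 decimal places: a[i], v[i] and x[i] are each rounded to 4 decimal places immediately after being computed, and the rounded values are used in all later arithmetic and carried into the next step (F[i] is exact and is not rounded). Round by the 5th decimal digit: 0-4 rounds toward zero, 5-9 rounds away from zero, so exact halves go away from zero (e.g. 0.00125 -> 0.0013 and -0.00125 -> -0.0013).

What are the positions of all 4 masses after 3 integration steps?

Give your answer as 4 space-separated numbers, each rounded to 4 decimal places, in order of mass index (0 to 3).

Step 0: x=[4.0000 12.0000 19.0000 26.0000] v=[0.0000 0.0000 0.0000 1.0000]
Step 1: x=[4.0400 11.9900 19.0000 26.0900] v=[0.4000 -0.1000 0.0000 0.9000]
Step 2: x=[4.1191 11.9706 19.0008 26.1691] v=[0.7910 -0.1940 0.0080 0.7910]
Step 3: x=[4.2355 11.9430 19.0030 26.2365] v=[1.1642 -0.2761 0.0218 0.6742]

Answer: 4.2355 11.9430 19.0030 26.2365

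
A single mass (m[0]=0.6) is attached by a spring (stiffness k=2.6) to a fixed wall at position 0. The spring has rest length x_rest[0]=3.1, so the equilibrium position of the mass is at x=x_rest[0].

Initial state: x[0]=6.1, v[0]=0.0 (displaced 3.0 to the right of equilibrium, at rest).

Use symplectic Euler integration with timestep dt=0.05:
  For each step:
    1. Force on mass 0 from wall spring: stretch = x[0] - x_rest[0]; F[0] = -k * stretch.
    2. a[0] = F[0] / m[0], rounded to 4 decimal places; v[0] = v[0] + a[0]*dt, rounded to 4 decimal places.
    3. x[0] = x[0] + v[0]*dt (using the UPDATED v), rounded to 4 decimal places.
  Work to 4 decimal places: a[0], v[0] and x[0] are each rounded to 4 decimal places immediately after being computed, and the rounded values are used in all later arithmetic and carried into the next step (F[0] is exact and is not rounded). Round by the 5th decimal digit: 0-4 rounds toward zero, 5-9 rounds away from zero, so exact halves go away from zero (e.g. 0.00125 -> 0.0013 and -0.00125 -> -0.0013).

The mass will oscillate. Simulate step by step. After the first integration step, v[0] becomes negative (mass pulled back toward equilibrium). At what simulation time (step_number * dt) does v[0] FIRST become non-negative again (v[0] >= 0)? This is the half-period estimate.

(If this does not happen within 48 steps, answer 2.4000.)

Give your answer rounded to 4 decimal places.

Step 0: x=[6.1000] v=[0.0000]
Step 1: x=[6.0675] v=[-0.6500]
Step 2: x=[6.0029] v=[-1.2930]
Step 3: x=[5.9068] v=[-1.9220]
Step 4: x=[5.7803] v=[-2.5301]
Step 5: x=[5.6248] v=[-3.1108]
Step 6: x=[5.4419] v=[-3.6578]
Step 7: x=[5.2336] v=[-4.1652]
Step 8: x=[5.0022] v=[-4.6275]
Step 9: x=[4.7502] v=[-5.0396]
Step 10: x=[4.4803] v=[-5.3971]
Step 11: x=[4.1955] v=[-5.6962]
Step 12: x=[3.8988] v=[-5.9336]
Step 13: x=[3.5935] v=[-6.1067]
Step 14: x=[3.2828] v=[-6.2136]
Step 15: x=[2.9701] v=[-6.2532]
Step 16: x=[2.6588] v=[-6.2251]
Step 17: x=[2.3523] v=[-6.1295]
Step 18: x=[2.0539] v=[-5.9675]
Step 19: x=[1.7669] v=[-5.7408]
Step 20: x=[1.4943] v=[-5.4520]
Step 21: x=[1.2391] v=[-5.1041]
Step 22: x=[1.0041] v=[-4.7009]
Step 23: x=[0.7918] v=[-4.2468]
Step 24: x=[0.6045] v=[-3.7467]
Step 25: x=[0.4442] v=[-3.2060]
Step 26: x=[0.3127] v=[-2.6306]
Step 27: x=[0.2114] v=[-2.0267]
Step 28: x=[0.1414] v=[-1.4008]
Step 29: x=[0.1034] v=[-0.7598]
Step 30: x=[0.0979] v=[-0.1105]
Step 31: x=[0.1249] v=[0.5400]
First v>=0 after going negative at step 31, time=1.5500

Answer: 1.5500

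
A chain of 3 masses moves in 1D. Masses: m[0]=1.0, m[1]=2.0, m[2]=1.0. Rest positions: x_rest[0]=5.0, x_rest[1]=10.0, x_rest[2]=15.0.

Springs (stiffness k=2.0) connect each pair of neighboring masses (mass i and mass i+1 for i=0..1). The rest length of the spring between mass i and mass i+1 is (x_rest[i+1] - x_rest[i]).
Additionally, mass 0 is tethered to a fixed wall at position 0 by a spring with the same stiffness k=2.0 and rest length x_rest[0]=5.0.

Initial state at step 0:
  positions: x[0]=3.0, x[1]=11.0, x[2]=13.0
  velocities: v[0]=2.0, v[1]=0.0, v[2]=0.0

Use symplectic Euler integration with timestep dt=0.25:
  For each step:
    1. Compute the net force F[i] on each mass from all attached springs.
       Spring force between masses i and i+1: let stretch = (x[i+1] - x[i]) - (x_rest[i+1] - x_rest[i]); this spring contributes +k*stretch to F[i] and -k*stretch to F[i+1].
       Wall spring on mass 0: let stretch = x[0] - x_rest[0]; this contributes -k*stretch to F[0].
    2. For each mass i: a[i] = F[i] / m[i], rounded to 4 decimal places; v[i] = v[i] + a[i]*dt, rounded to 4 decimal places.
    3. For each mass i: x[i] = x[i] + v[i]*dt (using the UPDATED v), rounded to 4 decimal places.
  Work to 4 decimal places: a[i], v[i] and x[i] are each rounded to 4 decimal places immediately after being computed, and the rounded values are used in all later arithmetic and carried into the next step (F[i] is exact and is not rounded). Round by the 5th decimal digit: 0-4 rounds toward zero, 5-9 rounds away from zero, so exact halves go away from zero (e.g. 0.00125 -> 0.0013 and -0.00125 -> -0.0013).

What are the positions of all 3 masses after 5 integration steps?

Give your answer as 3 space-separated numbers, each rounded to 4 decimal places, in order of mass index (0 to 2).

Step 0: x=[3.0000 11.0000 13.0000] v=[2.0000 0.0000 0.0000]
Step 1: x=[4.1250 10.6250 13.3750] v=[4.5000 -1.5000 1.5000]
Step 2: x=[5.5469 10.0156 14.0313] v=[5.6875 -2.4375 2.6250]
Step 3: x=[6.8340 9.3779 14.8106] v=[5.1484 -2.5508 3.1172]
Step 4: x=[7.5849 8.9208 15.5358] v=[3.0034 -1.8286 2.9009]
Step 5: x=[7.5546 8.7936 16.0592] v=[-0.1211 -0.5088 2.0934]

Answer: 7.5546 8.7936 16.0592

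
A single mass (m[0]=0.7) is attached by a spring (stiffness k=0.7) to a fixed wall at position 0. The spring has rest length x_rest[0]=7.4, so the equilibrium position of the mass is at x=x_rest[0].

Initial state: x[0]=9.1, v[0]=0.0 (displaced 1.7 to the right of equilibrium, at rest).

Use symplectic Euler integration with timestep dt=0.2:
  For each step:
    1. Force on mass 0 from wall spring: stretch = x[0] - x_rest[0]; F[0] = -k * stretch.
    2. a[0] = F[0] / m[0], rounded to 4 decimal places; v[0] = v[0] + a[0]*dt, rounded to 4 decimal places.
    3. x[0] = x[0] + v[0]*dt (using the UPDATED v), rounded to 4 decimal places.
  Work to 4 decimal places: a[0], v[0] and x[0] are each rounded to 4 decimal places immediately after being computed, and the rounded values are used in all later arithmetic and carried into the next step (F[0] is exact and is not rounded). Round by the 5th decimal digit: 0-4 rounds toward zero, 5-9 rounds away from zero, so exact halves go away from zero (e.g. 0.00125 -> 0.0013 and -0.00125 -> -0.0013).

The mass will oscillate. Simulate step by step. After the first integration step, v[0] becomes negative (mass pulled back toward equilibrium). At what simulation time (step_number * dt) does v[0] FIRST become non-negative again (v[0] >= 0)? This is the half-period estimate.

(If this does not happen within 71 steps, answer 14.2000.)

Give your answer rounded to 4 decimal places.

Answer: 3.2000

Derivation:
Step 0: x=[9.1000] v=[0.0000]
Step 1: x=[9.0320] v=[-0.3400]
Step 2: x=[8.8987] v=[-0.6664]
Step 3: x=[8.7055] v=[-0.9661]
Step 4: x=[8.4601] v=[-1.2272]
Step 5: x=[8.1723] v=[-1.4392]
Step 6: x=[7.8536] v=[-1.5937]
Step 7: x=[7.5167] v=[-1.6844]
Step 8: x=[7.1752] v=[-1.7077]
Step 9: x=[6.8427] v=[-1.6627]
Step 10: x=[6.5325] v=[-1.5512]
Step 11: x=[6.2570] v=[-1.3777]
Step 12: x=[6.0272] v=[-1.1491]
Step 13: x=[5.8523] v=[-0.8745]
Step 14: x=[5.7393] v=[-0.5650]
Step 15: x=[5.6927] v=[-0.2329]
Step 16: x=[5.7144] v=[0.1086]
First v>=0 after going negative at step 16, time=3.2000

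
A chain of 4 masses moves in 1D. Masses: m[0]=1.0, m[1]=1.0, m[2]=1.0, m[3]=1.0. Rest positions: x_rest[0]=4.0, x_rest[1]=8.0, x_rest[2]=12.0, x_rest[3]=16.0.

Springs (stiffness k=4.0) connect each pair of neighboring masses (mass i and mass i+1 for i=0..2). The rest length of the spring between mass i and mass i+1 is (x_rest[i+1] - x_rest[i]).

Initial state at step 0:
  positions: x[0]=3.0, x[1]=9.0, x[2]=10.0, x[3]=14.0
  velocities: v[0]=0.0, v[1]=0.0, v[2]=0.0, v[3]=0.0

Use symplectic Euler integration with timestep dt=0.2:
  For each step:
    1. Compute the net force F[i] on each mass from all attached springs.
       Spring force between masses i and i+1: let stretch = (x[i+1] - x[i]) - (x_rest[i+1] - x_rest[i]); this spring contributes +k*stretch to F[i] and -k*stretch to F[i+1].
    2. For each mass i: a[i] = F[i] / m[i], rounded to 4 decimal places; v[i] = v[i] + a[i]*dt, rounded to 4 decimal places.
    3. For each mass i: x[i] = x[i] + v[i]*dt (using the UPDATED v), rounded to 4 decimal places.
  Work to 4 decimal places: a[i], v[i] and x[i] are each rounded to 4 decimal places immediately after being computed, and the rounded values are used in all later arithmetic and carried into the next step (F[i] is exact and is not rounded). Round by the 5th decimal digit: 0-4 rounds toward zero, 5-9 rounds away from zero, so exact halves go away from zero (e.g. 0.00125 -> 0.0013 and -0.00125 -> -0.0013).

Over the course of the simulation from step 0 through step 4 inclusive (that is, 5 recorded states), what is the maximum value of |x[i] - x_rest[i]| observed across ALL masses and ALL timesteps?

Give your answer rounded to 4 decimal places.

Answer: 2.5127

Derivation:
Step 0: x=[3.0000 9.0000 10.0000 14.0000] v=[0.0000 0.0000 0.0000 0.0000]
Step 1: x=[3.3200 8.2000 10.4800 14.0000] v=[1.6000 -4.0000 2.4000 0.0000]
Step 2: x=[3.7808 6.9840 11.1584 14.0768] v=[2.3040 -6.0800 3.3920 0.3840]
Step 3: x=[4.1141 5.9234 11.6358 14.3267] v=[1.6666 -5.3030 2.3872 1.2493]
Step 4: x=[4.0969 5.4873 11.6298 14.7860] v=[-0.0860 -2.1805 -0.0300 2.2966]
Max displacement = 2.5127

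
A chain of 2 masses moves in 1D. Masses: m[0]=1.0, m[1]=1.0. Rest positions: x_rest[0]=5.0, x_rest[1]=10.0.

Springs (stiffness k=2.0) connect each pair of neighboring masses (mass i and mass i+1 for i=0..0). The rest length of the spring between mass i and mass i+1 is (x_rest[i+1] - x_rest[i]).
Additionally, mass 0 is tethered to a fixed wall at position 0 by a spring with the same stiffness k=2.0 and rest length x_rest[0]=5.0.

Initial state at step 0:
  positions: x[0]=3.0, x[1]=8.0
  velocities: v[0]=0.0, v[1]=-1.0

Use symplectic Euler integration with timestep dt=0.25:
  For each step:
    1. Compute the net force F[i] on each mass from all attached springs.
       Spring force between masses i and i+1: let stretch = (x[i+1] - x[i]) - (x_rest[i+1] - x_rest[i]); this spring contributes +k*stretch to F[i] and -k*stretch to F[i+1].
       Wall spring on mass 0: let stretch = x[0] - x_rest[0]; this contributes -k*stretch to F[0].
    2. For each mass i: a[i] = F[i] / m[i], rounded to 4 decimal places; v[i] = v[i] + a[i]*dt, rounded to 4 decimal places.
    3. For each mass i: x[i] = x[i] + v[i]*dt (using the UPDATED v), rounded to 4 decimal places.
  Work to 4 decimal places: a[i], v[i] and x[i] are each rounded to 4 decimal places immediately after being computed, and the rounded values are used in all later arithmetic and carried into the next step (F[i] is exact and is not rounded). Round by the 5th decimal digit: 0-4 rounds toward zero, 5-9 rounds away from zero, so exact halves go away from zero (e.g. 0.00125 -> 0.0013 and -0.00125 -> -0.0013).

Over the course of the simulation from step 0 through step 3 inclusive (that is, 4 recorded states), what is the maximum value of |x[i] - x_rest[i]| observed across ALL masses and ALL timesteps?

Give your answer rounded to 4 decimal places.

Answer: 2.4883

Derivation:
Step 0: x=[3.0000 8.0000] v=[0.0000 -1.0000]
Step 1: x=[3.2500 7.7500] v=[1.0000 -1.0000]
Step 2: x=[3.6563 7.5625] v=[1.6250 -0.7500]
Step 3: x=[4.0938 7.5117] v=[1.7500 -0.2031]
Max displacement = 2.4883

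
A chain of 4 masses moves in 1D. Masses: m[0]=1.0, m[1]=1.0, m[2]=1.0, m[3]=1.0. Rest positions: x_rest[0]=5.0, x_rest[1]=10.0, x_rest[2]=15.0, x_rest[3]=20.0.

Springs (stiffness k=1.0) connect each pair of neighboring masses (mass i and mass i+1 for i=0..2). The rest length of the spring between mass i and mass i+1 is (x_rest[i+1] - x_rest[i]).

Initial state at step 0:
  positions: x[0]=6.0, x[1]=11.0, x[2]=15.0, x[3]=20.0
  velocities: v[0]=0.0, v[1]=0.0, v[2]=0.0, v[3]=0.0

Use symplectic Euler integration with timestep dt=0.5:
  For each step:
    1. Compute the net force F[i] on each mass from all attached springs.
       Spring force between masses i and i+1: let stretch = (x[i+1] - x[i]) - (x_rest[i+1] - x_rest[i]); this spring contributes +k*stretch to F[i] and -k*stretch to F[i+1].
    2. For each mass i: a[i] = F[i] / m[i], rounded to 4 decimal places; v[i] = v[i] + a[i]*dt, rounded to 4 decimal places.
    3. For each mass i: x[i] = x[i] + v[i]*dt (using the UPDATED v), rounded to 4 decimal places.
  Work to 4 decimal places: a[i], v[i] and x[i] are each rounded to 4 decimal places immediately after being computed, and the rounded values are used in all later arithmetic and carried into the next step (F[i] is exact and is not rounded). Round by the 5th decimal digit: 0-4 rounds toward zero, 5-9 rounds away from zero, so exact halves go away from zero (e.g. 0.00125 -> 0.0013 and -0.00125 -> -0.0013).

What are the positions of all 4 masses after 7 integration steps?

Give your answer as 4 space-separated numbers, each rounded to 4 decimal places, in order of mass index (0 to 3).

Step 0: x=[6.0000 11.0000 15.0000 20.0000] v=[0.0000 0.0000 0.0000 0.0000]
Step 1: x=[6.0000 10.7500 15.2500 20.0000] v=[0.0000 -0.5000 0.5000 0.0000]
Step 2: x=[5.9375 10.4375 15.5625 20.0625] v=[-0.1250 -0.6250 0.6250 0.1250]
Step 3: x=[5.7500 10.2813 15.7188 20.2500] v=[-0.3750 -0.3125 0.3125 0.3750]
Step 4: x=[5.4453 10.3516 15.6485 20.5547] v=[-0.6094 0.1406 -0.1407 0.6094]
Step 5: x=[5.1172 10.5196 15.4805 20.8829] v=[-0.6563 0.3359 -0.3361 0.6563]
Step 6: x=[4.8897 10.5772 15.4228 21.1105] v=[-0.4551 0.1152 -0.1154 0.4551]
Step 7: x=[4.8340 10.4243 15.5757 21.1662] v=[-0.1114 -0.3058 0.3057 0.1113]

Answer: 4.8340 10.4243 15.5757 21.1662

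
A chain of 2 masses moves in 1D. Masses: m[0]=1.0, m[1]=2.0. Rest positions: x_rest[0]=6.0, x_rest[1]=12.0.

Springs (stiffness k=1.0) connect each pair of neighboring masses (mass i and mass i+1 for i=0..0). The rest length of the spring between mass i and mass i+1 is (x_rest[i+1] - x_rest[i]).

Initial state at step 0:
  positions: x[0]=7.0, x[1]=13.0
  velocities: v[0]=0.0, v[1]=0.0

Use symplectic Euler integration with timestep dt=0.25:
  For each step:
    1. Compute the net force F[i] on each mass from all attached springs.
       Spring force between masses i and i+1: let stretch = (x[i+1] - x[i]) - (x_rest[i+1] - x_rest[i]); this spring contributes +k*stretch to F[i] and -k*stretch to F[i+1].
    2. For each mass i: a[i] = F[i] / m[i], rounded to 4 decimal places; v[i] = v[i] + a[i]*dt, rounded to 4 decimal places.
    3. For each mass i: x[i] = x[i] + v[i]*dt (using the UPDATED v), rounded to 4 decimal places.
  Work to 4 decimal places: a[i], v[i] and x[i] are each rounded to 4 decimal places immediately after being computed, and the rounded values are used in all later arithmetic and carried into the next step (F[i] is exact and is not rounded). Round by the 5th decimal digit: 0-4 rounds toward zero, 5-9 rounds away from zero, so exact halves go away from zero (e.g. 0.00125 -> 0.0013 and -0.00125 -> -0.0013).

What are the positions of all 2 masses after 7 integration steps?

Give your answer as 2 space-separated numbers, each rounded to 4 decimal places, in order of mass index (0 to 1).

Step 0: x=[7.0000 13.0000] v=[0.0000 0.0000]
Step 1: x=[7.0000 13.0000] v=[0.0000 0.0000]
Step 2: x=[7.0000 13.0000] v=[0.0000 0.0000]
Step 3: x=[7.0000 13.0000] v=[0.0000 0.0000]
Step 4: x=[7.0000 13.0000] v=[0.0000 0.0000]
Step 5: x=[7.0000 13.0000] v=[0.0000 0.0000]
Step 6: x=[7.0000 13.0000] v=[0.0000 0.0000]
Step 7: x=[7.0000 13.0000] v=[0.0000 0.0000]

Answer: 7.0000 13.0000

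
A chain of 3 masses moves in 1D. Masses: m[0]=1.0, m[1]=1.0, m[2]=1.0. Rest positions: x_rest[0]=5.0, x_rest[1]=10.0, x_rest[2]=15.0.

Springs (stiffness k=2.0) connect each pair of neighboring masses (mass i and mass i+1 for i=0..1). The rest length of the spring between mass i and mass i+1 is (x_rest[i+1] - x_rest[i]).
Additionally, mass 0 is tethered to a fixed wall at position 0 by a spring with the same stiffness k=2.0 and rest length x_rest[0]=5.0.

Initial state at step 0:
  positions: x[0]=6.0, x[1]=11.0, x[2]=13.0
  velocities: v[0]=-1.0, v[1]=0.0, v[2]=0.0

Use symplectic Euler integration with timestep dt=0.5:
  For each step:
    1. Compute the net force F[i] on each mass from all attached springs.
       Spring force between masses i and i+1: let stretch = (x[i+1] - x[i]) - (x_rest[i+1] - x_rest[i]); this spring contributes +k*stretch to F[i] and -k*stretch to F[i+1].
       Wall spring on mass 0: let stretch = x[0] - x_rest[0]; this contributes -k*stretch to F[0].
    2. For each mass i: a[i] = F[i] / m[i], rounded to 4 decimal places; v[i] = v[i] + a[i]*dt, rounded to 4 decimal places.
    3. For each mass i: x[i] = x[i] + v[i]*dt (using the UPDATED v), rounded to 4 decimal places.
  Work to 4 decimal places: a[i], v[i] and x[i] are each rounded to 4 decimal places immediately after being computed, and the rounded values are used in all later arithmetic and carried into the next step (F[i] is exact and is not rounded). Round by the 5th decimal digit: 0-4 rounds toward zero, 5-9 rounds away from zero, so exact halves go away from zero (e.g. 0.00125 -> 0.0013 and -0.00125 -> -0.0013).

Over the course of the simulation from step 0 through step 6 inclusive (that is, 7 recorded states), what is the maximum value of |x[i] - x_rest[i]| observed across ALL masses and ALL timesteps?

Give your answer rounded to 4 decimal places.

Step 0: x=[6.0000 11.0000 13.0000] v=[-1.0000 0.0000 0.0000]
Step 1: x=[5.0000 9.5000 14.5000] v=[-2.0000 -3.0000 3.0000]
Step 2: x=[3.7500 8.2500 16.0000] v=[-2.5000 -2.5000 3.0000]
Step 3: x=[2.8750 8.6250 16.1250] v=[-1.7500 0.7500 0.2500]
Step 4: x=[3.4375 9.8750 15.0000] v=[1.1250 2.5000 -2.2500]
Step 5: x=[5.5000 10.4688 13.8125] v=[4.1250 1.1875 -2.3750]
Step 6: x=[7.2969 10.2500 13.4532] v=[3.5938 -0.4376 -0.7187]
Max displacement = 2.2969

Answer: 2.2969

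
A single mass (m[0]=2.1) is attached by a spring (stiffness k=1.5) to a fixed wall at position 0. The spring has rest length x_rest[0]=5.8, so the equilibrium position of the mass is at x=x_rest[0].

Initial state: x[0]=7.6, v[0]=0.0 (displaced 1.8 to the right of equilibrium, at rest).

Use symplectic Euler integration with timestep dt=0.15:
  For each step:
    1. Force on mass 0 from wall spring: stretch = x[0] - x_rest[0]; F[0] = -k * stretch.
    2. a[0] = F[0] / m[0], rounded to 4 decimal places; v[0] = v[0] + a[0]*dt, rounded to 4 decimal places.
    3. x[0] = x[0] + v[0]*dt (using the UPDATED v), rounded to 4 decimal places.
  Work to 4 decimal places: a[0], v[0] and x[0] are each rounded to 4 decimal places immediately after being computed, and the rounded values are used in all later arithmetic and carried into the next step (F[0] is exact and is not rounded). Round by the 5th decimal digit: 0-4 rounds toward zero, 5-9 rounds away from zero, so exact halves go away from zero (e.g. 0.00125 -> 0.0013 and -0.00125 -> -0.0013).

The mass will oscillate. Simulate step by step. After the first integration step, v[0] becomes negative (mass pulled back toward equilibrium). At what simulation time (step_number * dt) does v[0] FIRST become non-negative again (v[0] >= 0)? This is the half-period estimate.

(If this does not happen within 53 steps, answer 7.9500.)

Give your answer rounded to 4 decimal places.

Step 0: x=[7.6000] v=[0.0000]
Step 1: x=[7.5711] v=[-0.1929]
Step 2: x=[7.5137] v=[-0.3827]
Step 3: x=[7.4288] v=[-0.5663]
Step 4: x=[7.3177] v=[-0.7408]
Step 5: x=[7.1822] v=[-0.9034]
Step 6: x=[7.0245] v=[-1.0515]
Step 7: x=[6.8471] v=[-1.1827]
Step 8: x=[6.6529] v=[-1.2949]
Step 9: x=[6.4450] v=[-1.3863]
Step 10: x=[6.2267] v=[-1.4554]
Step 11: x=[6.0015] v=[-1.5011]
Step 12: x=[5.7731] v=[-1.5227]
Step 13: x=[5.5451] v=[-1.5198]
Step 14: x=[5.3212] v=[-1.4925]
Step 15: x=[5.1050] v=[-1.4412]
Step 16: x=[4.9000] v=[-1.3667]
Step 17: x=[4.7095] v=[-1.2703]
Step 18: x=[4.5365] v=[-1.1535]
Step 19: x=[4.3838] v=[-1.0181]
Step 20: x=[4.2538] v=[-0.8664]
Step 21: x=[4.1487] v=[-0.7007]
Step 22: x=[4.0701] v=[-0.5238]
Step 23: x=[4.0193] v=[-0.3385]
Step 24: x=[3.9971] v=[-0.1477]
Step 25: x=[4.0039] v=[0.0455]
First v>=0 after going negative at step 25, time=3.7500

Answer: 3.7500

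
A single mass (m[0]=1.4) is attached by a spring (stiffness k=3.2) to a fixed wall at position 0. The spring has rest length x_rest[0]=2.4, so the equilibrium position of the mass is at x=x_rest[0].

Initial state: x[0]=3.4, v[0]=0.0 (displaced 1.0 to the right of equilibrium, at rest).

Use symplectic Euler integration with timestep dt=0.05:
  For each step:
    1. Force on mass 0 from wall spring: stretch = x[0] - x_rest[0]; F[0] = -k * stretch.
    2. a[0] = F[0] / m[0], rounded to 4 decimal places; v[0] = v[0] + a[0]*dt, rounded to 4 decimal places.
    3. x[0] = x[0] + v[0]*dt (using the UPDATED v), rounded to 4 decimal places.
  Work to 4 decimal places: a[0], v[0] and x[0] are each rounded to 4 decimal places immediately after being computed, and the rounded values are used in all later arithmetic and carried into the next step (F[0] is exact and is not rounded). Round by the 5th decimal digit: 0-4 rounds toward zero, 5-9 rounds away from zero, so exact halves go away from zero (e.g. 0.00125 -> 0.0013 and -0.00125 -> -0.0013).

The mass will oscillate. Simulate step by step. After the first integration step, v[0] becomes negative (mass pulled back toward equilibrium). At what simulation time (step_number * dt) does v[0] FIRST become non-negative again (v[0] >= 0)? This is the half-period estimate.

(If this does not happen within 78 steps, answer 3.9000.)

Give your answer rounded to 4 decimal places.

Step 0: x=[3.4000] v=[0.0000]
Step 1: x=[3.3943] v=[-0.1143]
Step 2: x=[3.3829] v=[-0.2279]
Step 3: x=[3.3659] v=[-0.3402]
Step 4: x=[3.3434] v=[-0.4506]
Step 5: x=[3.3155] v=[-0.5584]
Step 6: x=[3.2824] v=[-0.6630]
Step 7: x=[3.2442] v=[-0.7638]
Step 8: x=[3.2012] v=[-0.8603]
Step 9: x=[3.1536] v=[-0.9519]
Step 10: x=[3.1017] v=[-1.0380]
Step 11: x=[3.0458] v=[-1.1182]
Step 12: x=[2.9862] v=[-1.1920]
Step 13: x=[2.9233] v=[-1.2590]
Step 14: x=[2.8574] v=[-1.3188]
Step 15: x=[2.7888] v=[-1.3711]
Step 16: x=[2.7180] v=[-1.4155]
Step 17: x=[2.6454] v=[-1.4518]
Step 18: x=[2.5714] v=[-1.4798]
Step 19: x=[2.4964] v=[-1.4994]
Step 20: x=[2.4209] v=[-1.5104]
Step 21: x=[2.3453] v=[-1.5128]
Step 22: x=[2.2700] v=[-1.5066]
Step 23: x=[2.1954] v=[-1.4917]
Step 24: x=[2.1220] v=[-1.4683]
Step 25: x=[2.0502] v=[-1.4365]
Step 26: x=[1.9804] v=[-1.3965]
Step 27: x=[1.9130] v=[-1.3485]
Step 28: x=[1.8484] v=[-1.2928]
Step 29: x=[1.7869] v=[-1.2298]
Step 30: x=[1.7289] v=[-1.1597]
Step 31: x=[1.6748] v=[-1.0830]
Step 32: x=[1.6248] v=[-1.0001]
Step 33: x=[1.5792] v=[-0.9115]
Step 34: x=[1.5383] v=[-0.8177]
Step 35: x=[1.5023] v=[-0.7192]
Step 36: x=[1.4715] v=[-0.6166]
Step 37: x=[1.4460] v=[-0.5105]
Step 38: x=[1.4259] v=[-0.4015]
Step 39: x=[1.4114] v=[-0.2902]
Step 40: x=[1.4025] v=[-0.1772]
Step 41: x=[1.3993] v=[-0.0632]
Step 42: x=[1.4019] v=[0.0512]
First v>=0 after going negative at step 42, time=2.1000

Answer: 2.1000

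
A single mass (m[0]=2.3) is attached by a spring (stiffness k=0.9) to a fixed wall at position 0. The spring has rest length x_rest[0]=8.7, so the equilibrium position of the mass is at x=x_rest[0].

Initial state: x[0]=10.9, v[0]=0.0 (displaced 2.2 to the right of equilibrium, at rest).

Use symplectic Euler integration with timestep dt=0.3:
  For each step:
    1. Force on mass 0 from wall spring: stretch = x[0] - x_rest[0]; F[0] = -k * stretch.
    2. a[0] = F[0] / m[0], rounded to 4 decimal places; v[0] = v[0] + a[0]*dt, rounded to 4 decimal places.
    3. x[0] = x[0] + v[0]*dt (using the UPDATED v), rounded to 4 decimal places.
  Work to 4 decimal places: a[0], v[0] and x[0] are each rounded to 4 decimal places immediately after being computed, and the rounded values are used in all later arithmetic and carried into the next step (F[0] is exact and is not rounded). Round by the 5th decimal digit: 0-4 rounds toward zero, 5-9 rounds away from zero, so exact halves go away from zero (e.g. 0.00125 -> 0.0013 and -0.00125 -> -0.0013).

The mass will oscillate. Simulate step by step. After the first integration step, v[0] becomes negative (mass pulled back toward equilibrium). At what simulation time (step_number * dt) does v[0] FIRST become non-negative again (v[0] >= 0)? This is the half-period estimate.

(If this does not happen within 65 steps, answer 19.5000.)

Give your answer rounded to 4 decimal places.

Answer: 5.1000

Derivation:
Step 0: x=[10.9000] v=[0.0000]
Step 1: x=[10.8225] v=[-0.2583]
Step 2: x=[10.6703] v=[-0.5075]
Step 3: x=[10.4487] v=[-0.7388]
Step 4: x=[10.1655] v=[-0.9441]
Step 5: x=[9.8306] v=[-1.1162]
Step 6: x=[9.4559] v=[-1.2489]
Step 7: x=[9.0546] v=[-1.3376]
Step 8: x=[8.6408] v=[-1.3792]
Step 9: x=[8.2291] v=[-1.3722]
Step 10: x=[7.8340] v=[-1.3169]
Step 11: x=[7.4694] v=[-1.2152]
Step 12: x=[7.1482] v=[-1.0708]
Step 13: x=[6.8816] v=[-0.8886]
Step 14: x=[6.6790] v=[-0.6752]
Step 15: x=[6.5476] v=[-0.4380]
Step 16: x=[6.4920] v=[-0.1853]
Step 17: x=[6.5142] v=[0.0739]
First v>=0 after going negative at step 17, time=5.1000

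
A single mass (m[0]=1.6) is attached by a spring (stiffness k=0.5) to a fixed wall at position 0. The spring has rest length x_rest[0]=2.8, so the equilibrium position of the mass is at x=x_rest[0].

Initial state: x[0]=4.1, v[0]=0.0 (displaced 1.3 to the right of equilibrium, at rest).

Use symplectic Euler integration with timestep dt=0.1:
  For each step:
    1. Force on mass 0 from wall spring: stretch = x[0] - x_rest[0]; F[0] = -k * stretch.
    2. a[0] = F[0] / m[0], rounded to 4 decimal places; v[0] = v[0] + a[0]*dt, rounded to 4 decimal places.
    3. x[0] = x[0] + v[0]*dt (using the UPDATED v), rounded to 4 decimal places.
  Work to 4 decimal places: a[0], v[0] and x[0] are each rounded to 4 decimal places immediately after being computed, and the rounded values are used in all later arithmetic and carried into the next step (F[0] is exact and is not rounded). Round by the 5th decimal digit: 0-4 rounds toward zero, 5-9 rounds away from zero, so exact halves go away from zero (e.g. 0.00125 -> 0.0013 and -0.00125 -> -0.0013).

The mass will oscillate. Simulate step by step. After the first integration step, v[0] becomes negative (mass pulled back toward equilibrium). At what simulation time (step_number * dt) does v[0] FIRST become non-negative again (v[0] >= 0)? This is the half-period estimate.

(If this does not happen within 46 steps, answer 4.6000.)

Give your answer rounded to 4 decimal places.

Answer: 4.6000

Derivation:
Step 0: x=[4.1000] v=[0.0000]
Step 1: x=[4.0959] v=[-0.0406]
Step 2: x=[4.0878] v=[-0.0811]
Step 3: x=[4.0757] v=[-0.1213]
Step 4: x=[4.0596] v=[-0.1612]
Step 5: x=[4.0395] v=[-0.2006]
Step 6: x=[4.0156] v=[-0.2393]
Step 7: x=[3.9879] v=[-0.2773]
Step 8: x=[3.9565] v=[-0.3144]
Step 9: x=[3.9215] v=[-0.3505]
Step 10: x=[3.8829] v=[-0.3856]
Step 11: x=[3.8410] v=[-0.4194]
Step 12: x=[3.7958] v=[-0.4519]
Step 13: x=[3.7475] v=[-0.4830]
Step 14: x=[3.6962] v=[-0.5126]
Step 15: x=[3.6421] v=[-0.5406]
Step 16: x=[3.5854] v=[-0.5669]
Step 17: x=[3.5263] v=[-0.5914]
Step 18: x=[3.4649] v=[-0.6141]
Step 19: x=[3.4014] v=[-0.6349]
Step 20: x=[3.3360] v=[-0.6537]
Step 21: x=[3.2690] v=[-0.6705]
Step 22: x=[3.2005] v=[-0.6852]
Step 23: x=[3.1307] v=[-0.6977]
Step 24: x=[3.0599] v=[-0.7080]
Step 25: x=[2.9883] v=[-0.7161]
Step 26: x=[2.9161] v=[-0.7220]
Step 27: x=[2.8435] v=[-0.7256]
Step 28: x=[2.7708] v=[-0.7270]
Step 29: x=[2.6982] v=[-0.7261]
Step 30: x=[2.6259] v=[-0.7229]
Step 31: x=[2.5542] v=[-0.7175]
Step 32: x=[2.4832] v=[-0.7098]
Step 33: x=[2.4132] v=[-0.6999]
Step 34: x=[2.3444] v=[-0.6878]
Step 35: x=[2.2770] v=[-0.6736]
Step 36: x=[2.2113] v=[-0.6573]
Step 37: x=[2.1474] v=[-0.6389]
Step 38: x=[2.0856] v=[-0.6185]
Step 39: x=[2.0260] v=[-0.5962]
Step 40: x=[1.9688] v=[-0.5720]
Step 41: x=[1.9142] v=[-0.5460]
Step 42: x=[1.8624] v=[-0.5183]
Step 43: x=[1.8135] v=[-0.4890]
Step 44: x=[1.7677] v=[-0.4582]
Step 45: x=[1.7251] v=[-0.4259]
Step 46: x=[1.6859] v=[-0.3923]
v[0] did not become non-negative within 46 steps; using fallback time=4.6000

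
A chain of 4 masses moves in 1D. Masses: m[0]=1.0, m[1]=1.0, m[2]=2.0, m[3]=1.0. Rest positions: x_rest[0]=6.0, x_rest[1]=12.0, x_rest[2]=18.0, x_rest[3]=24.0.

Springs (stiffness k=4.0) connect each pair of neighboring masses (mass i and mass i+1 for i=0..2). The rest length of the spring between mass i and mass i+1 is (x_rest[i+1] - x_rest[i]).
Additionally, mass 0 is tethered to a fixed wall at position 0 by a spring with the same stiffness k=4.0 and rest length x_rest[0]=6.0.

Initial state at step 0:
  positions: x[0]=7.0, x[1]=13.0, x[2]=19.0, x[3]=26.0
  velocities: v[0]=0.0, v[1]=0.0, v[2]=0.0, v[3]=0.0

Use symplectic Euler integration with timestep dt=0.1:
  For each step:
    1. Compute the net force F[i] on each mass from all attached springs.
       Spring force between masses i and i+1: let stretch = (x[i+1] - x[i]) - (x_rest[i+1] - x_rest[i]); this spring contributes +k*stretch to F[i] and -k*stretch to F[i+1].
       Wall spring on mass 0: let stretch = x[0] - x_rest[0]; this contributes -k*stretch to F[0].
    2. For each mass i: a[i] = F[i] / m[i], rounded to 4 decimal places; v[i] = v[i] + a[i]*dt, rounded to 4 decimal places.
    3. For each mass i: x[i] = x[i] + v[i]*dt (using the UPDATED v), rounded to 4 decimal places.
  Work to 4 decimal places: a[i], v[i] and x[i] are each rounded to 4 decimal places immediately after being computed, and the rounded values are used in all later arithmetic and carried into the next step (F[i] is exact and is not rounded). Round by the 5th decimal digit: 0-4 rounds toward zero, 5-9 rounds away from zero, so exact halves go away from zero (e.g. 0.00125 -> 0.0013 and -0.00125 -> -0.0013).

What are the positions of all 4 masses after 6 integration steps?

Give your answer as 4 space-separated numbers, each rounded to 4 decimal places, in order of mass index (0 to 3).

Answer: 6.3611 12.9541 19.3159 25.3150

Derivation:
Step 0: x=[7.0000 13.0000 19.0000 26.0000] v=[0.0000 0.0000 0.0000 0.0000]
Step 1: x=[6.9600 13.0000 19.0200 25.9600] v=[-0.4000 0.0000 0.2000 -0.4000]
Step 2: x=[6.8832 12.9992 19.0584 25.8824] v=[-0.7680 -0.0080 0.3840 -0.7760]
Step 3: x=[6.7757 12.9961 19.1121 25.7718] v=[-1.0749 -0.0307 0.5370 -1.1056]
Step 4: x=[6.6460 12.9889 19.1767 25.6349] v=[-1.2970 -0.0725 0.6457 -1.3695]
Step 5: x=[6.5042 12.9755 19.2467 25.4796] v=[-1.4182 -0.1345 0.6998 -1.5528]
Step 6: x=[6.3611 12.9541 19.3159 25.3150] v=[-1.4314 -0.2145 0.6921 -1.6460]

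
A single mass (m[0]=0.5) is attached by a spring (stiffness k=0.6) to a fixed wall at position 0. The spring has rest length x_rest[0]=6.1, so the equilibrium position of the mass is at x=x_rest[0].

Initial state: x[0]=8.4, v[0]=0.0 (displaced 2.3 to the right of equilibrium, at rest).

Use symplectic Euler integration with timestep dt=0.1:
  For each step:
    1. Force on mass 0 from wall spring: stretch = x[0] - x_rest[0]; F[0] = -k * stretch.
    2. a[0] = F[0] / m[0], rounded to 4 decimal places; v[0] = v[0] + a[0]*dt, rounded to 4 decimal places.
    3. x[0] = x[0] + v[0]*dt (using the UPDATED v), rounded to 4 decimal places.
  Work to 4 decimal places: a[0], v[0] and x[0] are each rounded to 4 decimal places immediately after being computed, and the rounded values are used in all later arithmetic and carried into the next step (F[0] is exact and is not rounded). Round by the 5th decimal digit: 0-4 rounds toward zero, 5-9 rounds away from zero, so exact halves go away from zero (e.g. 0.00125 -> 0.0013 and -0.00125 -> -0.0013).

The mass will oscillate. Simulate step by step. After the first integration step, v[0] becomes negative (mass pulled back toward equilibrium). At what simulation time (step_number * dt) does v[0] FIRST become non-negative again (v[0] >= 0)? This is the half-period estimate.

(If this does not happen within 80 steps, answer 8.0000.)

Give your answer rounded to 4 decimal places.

Answer: 2.9000

Derivation:
Step 0: x=[8.4000] v=[0.0000]
Step 1: x=[8.3724] v=[-0.2760]
Step 2: x=[8.3175] v=[-0.5487]
Step 3: x=[8.2360] v=[-0.8148]
Step 4: x=[8.1289] v=[-1.0711]
Step 5: x=[7.9974] v=[-1.3146]
Step 6: x=[7.8432] v=[-1.5423]
Step 7: x=[7.6681] v=[-1.7515]
Step 8: x=[7.4741] v=[-1.9397]
Step 9: x=[7.2636] v=[-2.1046]
Step 10: x=[7.0392] v=[-2.2442]
Step 11: x=[6.8035] v=[-2.3569]
Step 12: x=[6.5594] v=[-2.4413]
Step 13: x=[6.3098] v=[-2.4964]
Step 14: x=[6.0576] v=[-2.5216]
Step 15: x=[5.8060] v=[-2.5165]
Step 16: x=[5.5579] v=[-2.4812]
Step 17: x=[5.3163] v=[-2.4162]
Step 18: x=[5.0841] v=[-2.3222]
Step 19: x=[4.8641] v=[-2.2003]
Step 20: x=[4.6589] v=[-2.0520]
Step 21: x=[4.4710] v=[-1.8791]
Step 22: x=[4.3026] v=[-1.6836]
Step 23: x=[4.1558] v=[-1.4679]
Step 24: x=[4.0323] v=[-1.2346]
Step 25: x=[3.9337] v=[-0.9865]
Step 26: x=[3.8611] v=[-0.7265]
Step 27: x=[3.8153] v=[-0.4578]
Step 28: x=[3.7969] v=[-0.1836]
Step 29: x=[3.8062] v=[0.0928]
First v>=0 after going negative at step 29, time=2.9000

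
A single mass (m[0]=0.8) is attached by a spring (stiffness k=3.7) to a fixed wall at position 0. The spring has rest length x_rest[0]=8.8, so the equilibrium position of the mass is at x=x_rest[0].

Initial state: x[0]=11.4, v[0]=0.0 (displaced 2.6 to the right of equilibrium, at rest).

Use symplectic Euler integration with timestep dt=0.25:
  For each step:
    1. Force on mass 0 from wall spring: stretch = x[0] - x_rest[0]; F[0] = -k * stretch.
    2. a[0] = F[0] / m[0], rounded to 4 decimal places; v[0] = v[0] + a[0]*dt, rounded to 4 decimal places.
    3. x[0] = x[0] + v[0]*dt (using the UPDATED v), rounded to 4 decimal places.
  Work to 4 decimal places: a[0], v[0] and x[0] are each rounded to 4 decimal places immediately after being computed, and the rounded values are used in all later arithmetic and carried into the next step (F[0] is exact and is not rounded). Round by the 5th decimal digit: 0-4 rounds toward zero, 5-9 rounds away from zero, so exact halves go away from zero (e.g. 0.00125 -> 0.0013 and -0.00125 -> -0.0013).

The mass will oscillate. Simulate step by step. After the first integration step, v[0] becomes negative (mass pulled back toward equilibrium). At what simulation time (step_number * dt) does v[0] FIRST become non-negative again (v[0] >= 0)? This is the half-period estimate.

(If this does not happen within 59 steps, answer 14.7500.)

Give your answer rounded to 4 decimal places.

Answer: 1.5000

Derivation:
Step 0: x=[11.4000] v=[0.0000]
Step 1: x=[10.6484] v=[-3.0063]
Step 2: x=[9.3625] v=[-5.1435]
Step 3: x=[7.9140] v=[-5.7939]
Step 4: x=[6.7216] v=[-4.7695]
Step 5: x=[6.1300] v=[-2.3664]
Step 6: x=[6.3102] v=[0.7208]
First v>=0 after going negative at step 6, time=1.5000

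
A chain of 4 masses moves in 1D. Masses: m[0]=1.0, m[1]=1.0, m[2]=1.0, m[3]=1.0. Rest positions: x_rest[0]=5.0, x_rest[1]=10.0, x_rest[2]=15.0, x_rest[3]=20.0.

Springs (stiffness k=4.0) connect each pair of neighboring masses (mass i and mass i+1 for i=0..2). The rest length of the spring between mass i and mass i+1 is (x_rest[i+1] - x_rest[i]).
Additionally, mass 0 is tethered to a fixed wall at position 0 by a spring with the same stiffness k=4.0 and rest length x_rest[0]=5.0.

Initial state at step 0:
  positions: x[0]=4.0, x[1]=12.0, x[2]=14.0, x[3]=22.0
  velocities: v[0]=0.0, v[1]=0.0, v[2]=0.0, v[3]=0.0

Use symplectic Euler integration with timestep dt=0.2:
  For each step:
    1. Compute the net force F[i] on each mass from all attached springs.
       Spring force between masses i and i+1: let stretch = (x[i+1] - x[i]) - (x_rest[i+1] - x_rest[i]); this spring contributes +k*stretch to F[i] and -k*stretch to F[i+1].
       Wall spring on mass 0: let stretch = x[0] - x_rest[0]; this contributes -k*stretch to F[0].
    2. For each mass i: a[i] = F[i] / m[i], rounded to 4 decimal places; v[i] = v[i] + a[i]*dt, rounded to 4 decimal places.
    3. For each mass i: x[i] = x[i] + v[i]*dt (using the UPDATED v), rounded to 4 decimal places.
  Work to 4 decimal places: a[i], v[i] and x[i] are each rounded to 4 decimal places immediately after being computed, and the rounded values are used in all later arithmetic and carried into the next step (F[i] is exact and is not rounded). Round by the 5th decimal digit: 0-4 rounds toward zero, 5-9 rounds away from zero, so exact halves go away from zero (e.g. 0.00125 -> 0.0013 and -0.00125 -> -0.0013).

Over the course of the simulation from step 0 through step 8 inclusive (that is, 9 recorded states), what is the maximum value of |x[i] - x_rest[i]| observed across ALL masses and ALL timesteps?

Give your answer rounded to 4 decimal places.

Answer: 2.4619

Derivation:
Step 0: x=[4.0000 12.0000 14.0000 22.0000] v=[0.0000 0.0000 0.0000 0.0000]
Step 1: x=[4.6400 11.0400 14.9600 21.5200] v=[3.2000 -4.8000 4.8000 -2.4000]
Step 2: x=[5.5616 9.6832 16.3424 20.7904] v=[4.6080 -6.7840 6.9120 -3.6480]
Step 3: x=[6.2528 8.7324 17.3710 20.1491] v=[3.4560 -4.7539 5.1430 -3.2064]
Step 4: x=[6.3403 8.7671 17.4619 19.8633] v=[0.4374 0.1733 0.4546 -1.4289]
Step 5: x=[5.8016 9.8046 16.5459 19.9933] v=[-2.6934 5.1877 -4.5801 0.6500]
Step 6: x=[4.9751 11.2803 15.1029 20.3717] v=[-4.1323 7.3783 -7.2152 1.8921]
Step 7: x=[4.3615 12.3587 13.8913 20.7071] v=[-3.0682 5.3922 -6.0582 1.6771]
Step 8: x=[4.3296 12.4028 13.5250 20.7520] v=[-0.1596 0.2205 -1.8316 0.2245]
Max displacement = 2.4619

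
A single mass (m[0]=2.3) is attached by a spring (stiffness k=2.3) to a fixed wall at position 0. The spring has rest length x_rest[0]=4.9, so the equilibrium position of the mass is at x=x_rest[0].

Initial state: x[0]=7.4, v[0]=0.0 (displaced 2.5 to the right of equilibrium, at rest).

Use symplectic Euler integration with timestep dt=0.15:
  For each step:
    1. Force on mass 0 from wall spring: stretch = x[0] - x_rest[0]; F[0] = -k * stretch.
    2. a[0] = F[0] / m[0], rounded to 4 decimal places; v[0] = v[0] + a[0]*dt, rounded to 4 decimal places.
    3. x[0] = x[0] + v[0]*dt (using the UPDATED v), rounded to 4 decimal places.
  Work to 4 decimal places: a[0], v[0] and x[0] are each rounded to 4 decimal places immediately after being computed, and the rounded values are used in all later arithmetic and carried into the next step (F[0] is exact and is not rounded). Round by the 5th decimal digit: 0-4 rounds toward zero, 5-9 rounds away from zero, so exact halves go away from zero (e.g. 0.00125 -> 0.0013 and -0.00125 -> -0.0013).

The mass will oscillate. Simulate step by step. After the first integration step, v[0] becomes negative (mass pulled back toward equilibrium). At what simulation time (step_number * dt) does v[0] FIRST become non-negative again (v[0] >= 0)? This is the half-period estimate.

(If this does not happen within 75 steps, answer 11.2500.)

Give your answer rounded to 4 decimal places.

Step 0: x=[7.4000] v=[0.0000]
Step 1: x=[7.3438] v=[-0.3750]
Step 2: x=[7.2326] v=[-0.7416]
Step 3: x=[7.0689] v=[-1.0915]
Step 4: x=[6.8564] v=[-1.4168]
Step 5: x=[6.5999] v=[-1.7103]
Step 6: x=[6.3051] v=[-1.9653]
Step 7: x=[5.9787] v=[-2.1761]
Step 8: x=[5.6280] v=[-2.3379]
Step 9: x=[5.2609] v=[-2.4471]
Step 10: x=[4.8857] v=[-2.5012]
Step 11: x=[4.5108] v=[-2.4991]
Step 12: x=[4.1447] v=[-2.4407]
Step 13: x=[3.7956] v=[-2.3274]
Step 14: x=[3.4713] v=[-2.1617]
Step 15: x=[3.1792] v=[-1.9474]
Step 16: x=[2.9258] v=[-1.6893]
Step 17: x=[2.7168] v=[-1.3932]
Step 18: x=[2.5569] v=[-1.0657]
Step 19: x=[2.4498] v=[-0.7142]
Step 20: x=[2.3978] v=[-0.3467]
Step 21: x=[2.4021] v=[0.0286]
First v>=0 after going negative at step 21, time=3.1500

Answer: 3.1500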